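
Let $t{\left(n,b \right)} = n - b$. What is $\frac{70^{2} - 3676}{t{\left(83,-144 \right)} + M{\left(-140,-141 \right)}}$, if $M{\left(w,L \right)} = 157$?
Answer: $\frac{51}{16} \approx 3.1875$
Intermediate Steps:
$\frac{70^{2} - 3676}{t{\left(83,-144 \right)} + M{\left(-140,-141 \right)}} = \frac{70^{2} - 3676}{\left(83 - -144\right) + 157} = \frac{4900 - 3676}{\left(83 + 144\right) + 157} = \frac{1224}{227 + 157} = \frac{1224}{384} = 1224 \cdot \frac{1}{384} = \frac{51}{16}$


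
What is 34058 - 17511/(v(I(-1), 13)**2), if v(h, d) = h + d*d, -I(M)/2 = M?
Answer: 331957489/9747 ≈ 34057.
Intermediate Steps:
I(M) = -2*M
v(h, d) = h + d**2
34058 - 17511/(v(I(-1), 13)**2) = 34058 - 17511/((-2*(-1) + 13**2)**2) = 34058 - 17511/((2 + 169)**2) = 34058 - 17511/(171**2) = 34058 - 17511/29241 = 34058 - 1*5837/9747 = 34058 - 5837/9747 = 331957489/9747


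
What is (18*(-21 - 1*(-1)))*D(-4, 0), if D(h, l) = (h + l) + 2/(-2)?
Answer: 1800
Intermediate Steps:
D(h, l) = -1 + h + l (D(h, l) = (h + l) + 2*(-½) = (h + l) - 1 = -1 + h + l)
(18*(-21 - 1*(-1)))*D(-4, 0) = (18*(-21 - 1*(-1)))*(-1 - 4 + 0) = (18*(-21 + 1))*(-5) = (18*(-20))*(-5) = -360*(-5) = 1800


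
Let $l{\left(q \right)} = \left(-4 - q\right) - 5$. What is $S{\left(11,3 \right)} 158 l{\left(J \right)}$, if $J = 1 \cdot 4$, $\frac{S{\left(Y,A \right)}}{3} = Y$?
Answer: $-67782$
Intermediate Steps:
$S{\left(Y,A \right)} = 3 Y$
$J = 4$
$l{\left(q \right)} = -9 - q$
$S{\left(11,3 \right)} 158 l{\left(J \right)} = 3 \cdot 11 \cdot 158 \left(-9 - 4\right) = 33 \cdot 158 \left(-9 - 4\right) = 5214 \left(-13\right) = -67782$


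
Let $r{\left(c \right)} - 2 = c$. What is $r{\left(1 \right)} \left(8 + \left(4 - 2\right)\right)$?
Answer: $30$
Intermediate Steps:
$r{\left(c \right)} = 2 + c$
$r{\left(1 \right)} \left(8 + \left(4 - 2\right)\right) = \left(2 + 1\right) \left(8 + \left(4 - 2\right)\right) = 3 \left(8 + 2\right) = 3 \cdot 10 = 30$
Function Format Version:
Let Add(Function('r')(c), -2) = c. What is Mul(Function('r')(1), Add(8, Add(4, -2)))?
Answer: 30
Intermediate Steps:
Function('r')(c) = Add(2, c)
Mul(Function('r')(1), Add(8, Add(4, -2))) = Mul(Add(2, 1), Add(8, Add(4, -2))) = Mul(3, Add(8, 2)) = Mul(3, 10) = 30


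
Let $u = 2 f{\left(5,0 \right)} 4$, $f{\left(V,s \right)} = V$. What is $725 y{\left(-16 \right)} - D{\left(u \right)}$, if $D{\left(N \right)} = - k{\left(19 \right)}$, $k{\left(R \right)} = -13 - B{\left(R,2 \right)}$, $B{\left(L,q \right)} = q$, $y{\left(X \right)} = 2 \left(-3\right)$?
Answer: $-4365$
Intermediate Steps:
$y{\left(X \right)} = -6$
$u = 40$ ($u = 2 \cdot 5 \cdot 4 = 10 \cdot 4 = 40$)
$k{\left(R \right)} = -15$ ($k{\left(R \right)} = -13 - 2 = -15$)
$D{\left(N \right)} = 15$ ($D{\left(N \right)} = \left(-1\right) \left(-15\right) = 15$)
$725 y{\left(-16 \right)} - D{\left(u \right)} = 725 \left(-6\right) - 15 = -4350 - 15 = -4365$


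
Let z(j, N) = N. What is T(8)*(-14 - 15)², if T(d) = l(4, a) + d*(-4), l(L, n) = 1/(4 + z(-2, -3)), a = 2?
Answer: -26071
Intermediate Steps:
l(L, n) = 1 (l(L, n) = 1/(4 - 3) = 1/1 = 1)
T(d) = 1 - 4*d (T(d) = 1 + d*(-4) = 1 - 4*d)
T(8)*(-14 - 15)² = (1 - 4*8)*(-14 - 15)² = (1 - 32)*(-29)² = -31*841 = -26071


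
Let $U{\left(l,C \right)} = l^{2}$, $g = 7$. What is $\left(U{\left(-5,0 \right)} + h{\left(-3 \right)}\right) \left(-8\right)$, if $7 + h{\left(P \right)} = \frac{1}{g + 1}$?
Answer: $-145$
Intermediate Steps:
$h{\left(P \right)} = - \frac{55}{8}$ ($h{\left(P \right)} = -7 + \frac{1}{7 + 1} = -7 + \frac{1}{8} = - \frac{55}{8}$)
$\left(U{\left(-5,0 \right)} + h{\left(-3 \right)}\right) \left(-8\right) = \left(\left(-5\right)^{2} - \frac{55}{8}\right) \left(-8\right) = \left(25 - \frac{55}{8}\right) \left(-8\right) = \frac{145}{8} \left(-8\right) = -145$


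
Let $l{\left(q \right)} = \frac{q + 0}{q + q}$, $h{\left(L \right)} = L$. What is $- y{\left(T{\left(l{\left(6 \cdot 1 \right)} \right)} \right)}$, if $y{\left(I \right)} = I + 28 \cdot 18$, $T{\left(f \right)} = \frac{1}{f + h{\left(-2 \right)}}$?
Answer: $- \frac{1510}{3} \approx -503.33$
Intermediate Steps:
$l{\left(q \right)} = \frac{1}{2}$ ($l{\left(q \right)} = \frac{q}{2 q} = q \frac{1}{2 q} = \frac{1}{2}$)
$T{\left(f \right)} = \frac{1}{-2 + f}$ ($T{\left(f \right)} = \frac{1}{f - 2} = \frac{1}{-2 + f}$)
$y{\left(I \right)} = 504 + I$ ($y{\left(I \right)} = I + 504 = 504 + I$)
$- y{\left(T{\left(l{\left(6 \cdot 1 \right)} \right)} \right)} = - (504 + \frac{1}{-2 + \frac{1}{2}}) = - (504 + \frac{1}{- \frac{3}{2}}) = - (504 - \frac{2}{3}) = \left(-1\right) \frac{1510}{3} = - \frac{1510}{3}$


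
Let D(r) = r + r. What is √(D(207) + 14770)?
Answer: 4*√949 ≈ 123.22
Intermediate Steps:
D(r) = 2*r
√(D(207) + 14770) = √(2*207 + 14770) = √(414 + 14770) = √15184 = 4*√949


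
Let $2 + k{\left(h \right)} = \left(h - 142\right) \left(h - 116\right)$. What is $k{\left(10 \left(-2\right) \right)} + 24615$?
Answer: $46645$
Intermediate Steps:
$k{\left(h \right)} = -2 + \left(-142 + h\right) \left(-116 + h\right)$ ($k{\left(h \right)} = -2 + \left(h - 142\right) \left(h - 116\right) = -2 + \left(-142 + h\right) \left(-116 + h\right)$)
$k{\left(10 \left(-2\right) \right)} + 24615 = \left(16470 + \left(10 \left(-2\right)\right)^{2} - 258 \cdot 10 \left(-2\right)\right) + 24615 = \left(16470 + \left(-20\right)^{2} - -5160\right) + 24615 = \left(16470 + 400 + 5160\right) + 24615 = 22030 + 24615 = 46645$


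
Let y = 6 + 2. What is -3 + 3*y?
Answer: 21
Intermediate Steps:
y = 8
-3 + 3*y = -3 + 3*8 = -3 + 24 = 21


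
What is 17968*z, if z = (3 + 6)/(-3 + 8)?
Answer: 161712/5 ≈ 32342.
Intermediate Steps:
z = 9/5 ≈ 1.8000
17968*z = 17968*(9/5) = 161712/5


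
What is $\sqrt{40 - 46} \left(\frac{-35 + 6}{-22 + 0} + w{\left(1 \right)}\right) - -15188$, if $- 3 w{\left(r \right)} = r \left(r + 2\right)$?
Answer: $15188 + \frac{7 i \sqrt{6}}{22} \approx 15188.0 + 0.77938 i$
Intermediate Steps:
$w{\left(r \right)} = - \frac{r \left(2 + r\right)}{3}$ ($w{\left(r \right)} = - \frac{r \left(r + 2\right)}{3} = - \frac{r \left(2 + r\right)}{3}$)
$\sqrt{40 - 46} \left(\frac{-35 + 6}{-22 + 0} + w{\left(1 \right)}\right) - -15188 = \sqrt{40 - 46} \left(\frac{-35 + 6}{-22 + 0} - \frac{2 + 1}{3}\right) - -15188 = \sqrt{-6} \left(- \frac{29}{-22} - \frac{1}{3} \cdot 3\right) + 15188 = i \sqrt{6} \left(\left(-29\right) \left(- \frac{1}{22}\right) - 1\right) + 15188 = i \sqrt{6} \left(\frac{29}{22} - 1\right) + 15188 = i \sqrt{6} \cdot \frac{7}{22} + 15188 = \frac{7 i \sqrt{6}}{22} + 15188 = 15188 + \frac{7 i \sqrt{6}}{22}$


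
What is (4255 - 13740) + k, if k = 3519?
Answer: -5966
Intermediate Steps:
(4255 - 13740) + k = (4255 - 13740) + 3519 = -9485 + 3519 = -5966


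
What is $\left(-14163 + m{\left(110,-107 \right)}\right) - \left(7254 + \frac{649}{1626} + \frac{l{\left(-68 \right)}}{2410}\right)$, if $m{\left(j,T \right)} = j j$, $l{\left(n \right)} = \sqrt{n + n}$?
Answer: $- \frac{15150091}{1626} - \frac{i \sqrt{34}}{1205} \approx -9317.4 - 0.004839 i$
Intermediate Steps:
$l{\left(n \right)} = \sqrt{2} \sqrt{n}$ ($l{\left(n \right)} = \sqrt{2 n} = \sqrt{2} \sqrt{n}$)
$m{\left(j,T \right)} = j^{2}$
$\left(-14163 + m{\left(110,-107 \right)}\right) - \left(7254 + \frac{649}{1626} + \frac{l{\left(-68 \right)}}{2410}\right) = \left(-14163 + 110^{2}\right) - \left(7254 + \frac{649}{1626} + \frac{\sqrt{2} \sqrt{-68}}{2410}\right) = \left(-14163 + 12100\right) - \left(7254 + \frac{649}{1626} + \sqrt{2} \cdot 2 i \sqrt{17} \cdot \frac{1}{2410}\right) = -2063 - \left(\frac{11795653}{1626} + 2 i \sqrt{34} \cdot \frac{1}{2410}\right) = -2063 - \left(\frac{11795653}{1626} + \frac{i \sqrt{34}}{1205}\right) = - \frac{15150091}{1626} - \frac{i \sqrt{34}}{1205}$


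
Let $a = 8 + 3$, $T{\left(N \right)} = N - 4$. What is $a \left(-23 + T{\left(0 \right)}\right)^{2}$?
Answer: $8019$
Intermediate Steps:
$T{\left(N \right)} = -4 + N$
$a = 11$
$a \left(-23 + T{\left(0 \right)}\right)^{2} = 11 \left(-23 + \left(-4 + 0\right)\right)^{2} = 11 \left(-23 - 4\right)^{2} = 11 \left(-27\right)^{2} = 11 \cdot 729 = 8019$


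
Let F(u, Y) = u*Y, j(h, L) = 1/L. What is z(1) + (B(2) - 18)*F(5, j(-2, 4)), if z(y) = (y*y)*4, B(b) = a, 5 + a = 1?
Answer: -47/2 ≈ -23.500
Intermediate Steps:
a = -4 (a = -5 + 1 = -4)
B(b) = -4
F(u, Y) = Y*u
z(y) = 4*y**2 (z(y) = y**2*4 = 4*y**2)
z(1) + (B(2) - 18)*F(5, j(-2, 4)) = 4*1**2 + (-4 - 18)*(5/4) = 4*1 - 11*5/2 = 4 - 22*5/4 = 4 - 55/2 = -47/2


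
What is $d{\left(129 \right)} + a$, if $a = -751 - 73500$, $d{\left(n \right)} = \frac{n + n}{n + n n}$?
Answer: $- \frac{4826314}{65} \approx -74251.0$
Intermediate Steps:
$d{\left(n \right)} = \frac{2 n}{n + n^{2}}$
$a = -74251$ ($a = -751 - 73500 = -74251$)
$d{\left(129 \right)} + a = \frac{2}{1 + 129} - 74251 = \frac{2}{130} - 74251 = 2 \cdot \frac{1}{130} - 74251 = \frac{1}{65} - 74251 = - \frac{4826314}{65}$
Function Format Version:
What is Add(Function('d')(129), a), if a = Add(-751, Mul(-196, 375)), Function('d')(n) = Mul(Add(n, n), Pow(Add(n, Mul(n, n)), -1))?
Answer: Rational(-4826314, 65) ≈ -74251.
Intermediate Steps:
Function('d')(n) = Mul(2, n, Pow(Add(n, Pow(n, 2)), -1)) (Function('d')(n) = Mul(Mul(2, n), Pow(Add(n, Pow(n, 2)), -1)) = Mul(2, n, Pow(Add(n, Pow(n, 2)), -1)))
a = -74251 (a = Add(-751, -73500) = -74251)
Add(Function('d')(129), a) = Add(Mul(2, Pow(Add(1, 129), -1)), -74251) = Add(Mul(2, Pow(130, -1)), -74251) = Add(Mul(2, Rational(1, 130)), -74251) = Add(Rational(1, 65), -74251) = Rational(-4826314, 65)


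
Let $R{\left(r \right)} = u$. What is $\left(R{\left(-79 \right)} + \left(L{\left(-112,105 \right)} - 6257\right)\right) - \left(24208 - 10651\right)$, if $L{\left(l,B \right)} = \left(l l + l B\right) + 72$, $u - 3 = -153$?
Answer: $-19108$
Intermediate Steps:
$u = -150$ ($u = 3 - 153 = -150$)
$R{\left(r \right)} = -150$
$L{\left(l,B \right)} = 72 + l^{2} + B l$ ($L{\left(l,B \right)} = \left(l^{2} + B l\right) + 72 = 72 + l^{2} + B l$)
$\left(R{\left(-79 \right)} + \left(L{\left(-112,105 \right)} - 6257\right)\right) - \left(24208 - 10651\right) = \left(-150 + \left(\left(72 + \left(-112\right)^{2} + 105 \left(-112\right)\right) - 6257\right)\right) - \left(24208 - 10651\right) = \left(-150 + \left(\left(72 + 12544 - 11760\right) - 6257\right)\right) - \left(24208 - 10651\right) = \left(-150 + \left(856 - 6257\right)\right) - 13557 = \left(-150 - 5401\right) - 13557 = -5551 - 13557 = -19108$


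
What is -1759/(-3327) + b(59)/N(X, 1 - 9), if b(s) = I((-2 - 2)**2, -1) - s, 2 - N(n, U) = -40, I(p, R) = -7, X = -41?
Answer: -24284/23289 ≈ -1.0427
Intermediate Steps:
N(n, U) = 42 (N(n, U) = 2 - 1*(-40) = 2 + 40 = 42)
b(s) = -7 - s
-1759/(-3327) + b(59)/N(X, 1 - 9) = -1759/(-3327) + (-7 - 1*59)/42 = -1759*(-1/3327) + (-7 - 59)*(1/42) = 1759/3327 - 66*1/42 = 1759/3327 - 11/7 = -24284/23289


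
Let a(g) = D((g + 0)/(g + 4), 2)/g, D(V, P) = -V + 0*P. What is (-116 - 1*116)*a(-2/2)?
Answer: 232/3 ≈ 77.333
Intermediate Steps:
D(V, P) = -V (D(V, P) = -V + 0 = -V)
a(g) = -1/(4 + g) (a(g) = (-(g + 0)/(g + 4))/g = (-g/(4 + g))/g = -1/(4 + g))
(-116 - 1*116)*a(-2/2) = (-116 - 1*116)*(-1/(4 - 2/2)) = (-116 - 116)*(-1/(4 - 2*1/2)) = -(-232)/(4 - 1) = -(-232)/3 = -232*(-1/3) = 232/3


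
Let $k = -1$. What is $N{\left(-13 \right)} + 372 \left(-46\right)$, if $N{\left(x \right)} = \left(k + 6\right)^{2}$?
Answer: $-17087$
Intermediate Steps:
$N{\left(x \right)} = 25$ ($N{\left(x \right)} = \left(-1 + 6\right)^{2} = 5^{2} = 25$)
$N{\left(-13 \right)} + 372 \left(-46\right) = 25 + 372 \left(-46\right) = 25 - 17112 = -17087$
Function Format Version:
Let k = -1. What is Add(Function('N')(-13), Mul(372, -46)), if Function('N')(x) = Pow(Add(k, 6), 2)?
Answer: -17087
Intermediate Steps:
Function('N')(x) = 25 (Function('N')(x) = Pow(Add(-1, 6), 2) = Pow(5, 2) = 25)
Add(Function('N')(-13), Mul(372, -46)) = Add(25, Mul(372, -46)) = Add(25, -17112) = -17087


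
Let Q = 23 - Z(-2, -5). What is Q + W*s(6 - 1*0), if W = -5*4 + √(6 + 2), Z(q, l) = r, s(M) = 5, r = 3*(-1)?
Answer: -74 + 10*√2 ≈ -59.858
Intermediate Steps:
r = -3
Z(q, l) = -3
W = -20 + 2*√2 (W = -20 + √8 = -20 + 2*√2 ≈ -17.172)
Q = 26 (Q = 23 - 1*(-3) = 23 + 3 = 26)
Q + W*s(6 - 1*0) = 26 + (-20 + 2*√2)*5 = 26 + (-100 + 10*√2) = -74 + 10*√2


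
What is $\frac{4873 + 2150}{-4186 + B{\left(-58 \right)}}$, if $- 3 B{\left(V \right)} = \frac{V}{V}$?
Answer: $- \frac{21069}{12559} \approx -1.6776$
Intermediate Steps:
$B{\left(V \right)} = - \frac{1}{3}$ ($B{\left(V \right)} = - \frac{V \frac{1}{V}}{3} = \left(- \frac{1}{3}\right) 1 = - \frac{1}{3}$)
$\frac{4873 + 2150}{-4186 + B{\left(-58 \right)}} = \frac{4873 + 2150}{-4186 - \frac{1}{3}} = \frac{7023}{- \frac{12559}{3}} = 7023 \left(- \frac{3}{12559}\right) = - \frac{21069}{12559}$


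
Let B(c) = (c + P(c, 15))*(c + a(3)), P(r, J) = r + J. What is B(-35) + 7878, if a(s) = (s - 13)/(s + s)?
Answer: 29684/3 ≈ 9894.7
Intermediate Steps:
P(r, J) = J + r
a(s) = (-13 + s)/(2*s) (a(s) = (-13 + s)/((2*s)) = (-13 + s)*(1/(2*s)) = (-13 + s)/(2*s))
B(c) = (15 + 2*c)*(-5/3 + c) (B(c) = (c + (15 + c))*(c + (½)*(-13 + 3)/3) = (15 + 2*c)*(c + (½)*(⅓)*(-10)) = (15 + 2*c)*(c - 5/3) = (15 + 2*c)*(-5/3 + c))
B(-35) + 7878 = (-25 + 2*(-35)² + (35/3)*(-35)) + 7878 = (-25 + 2*1225 - 1225/3) + 7878 = (-25 + 2450 - 1225/3) + 7878 = 6050/3 + 7878 = 29684/3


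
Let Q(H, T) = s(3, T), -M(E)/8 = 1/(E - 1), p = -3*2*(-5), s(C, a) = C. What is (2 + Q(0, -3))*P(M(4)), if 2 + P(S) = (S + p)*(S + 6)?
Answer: 4010/9 ≈ 445.56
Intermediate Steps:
p = 30 (p = -6*(-5) = 30)
M(E) = -8/(-1 + E) (M(E) = -8/(E - 1) = -8/(-1 + E))
Q(H, T) = 3
P(S) = -2 + (6 + S)*(30 + S) (P(S) = -2 + (S + 30)*(S + 6) = -2 + (30 + S)*(6 + S) = -2 + (6 + S)*(30 + S))
(2 + Q(0, -3))*P(M(4)) = (2 + 3)*(178 + (-8/(-1 + 4))² + 36*(-8/(-1 + 4))) = 5*(178 + (-8/3)² + 36*(-8/3)) = 5*(178 + 64/9 - 96) = 5*(802/9) = 4010/9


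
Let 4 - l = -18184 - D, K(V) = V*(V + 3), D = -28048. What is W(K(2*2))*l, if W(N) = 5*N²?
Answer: -38651200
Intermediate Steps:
K(V) = V*(3 + V)
l = -9860 (l = 4 - (-18184 - 1*(-28048)) = 4 - (-18184 + 28048) = 4 - 1*9864 = 4 - 9864 = -9860)
W(K(2*2))*l = (5*((2*2)*(3 + 2*2))²)*(-9860) = (5*(4*(3 + 4))²)*(-9860) = (5*(4*7)²)*(-9860) = (5*28²)*(-9860) = (5*784)*(-9860) = 3920*(-9860) = -38651200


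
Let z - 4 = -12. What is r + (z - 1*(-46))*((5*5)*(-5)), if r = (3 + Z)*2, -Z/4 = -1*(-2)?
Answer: -4760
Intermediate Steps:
z = -8 (z = 4 - 12 = -8)
Z = -8 (Z = -(-4)*(-2) = -4*2 = -8)
r = -10 (r = (3 - 8)*2 = -5*2 = -10)
r + (z - 1*(-46))*((5*5)*(-5)) = -10 + (-8 - 1*(-46))*((5*5)*(-5)) = -10 + (-8 + 46)*(25*(-5)) = -10 + 38*(-125) = -10 - 4750 = -4760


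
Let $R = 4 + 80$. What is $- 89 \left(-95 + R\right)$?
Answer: $979$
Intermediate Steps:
$R = 84$
$- 89 \left(-95 + R\right) = - 89 \left(-95 + 84\right) = \left(-89\right) \left(-11\right) = 979$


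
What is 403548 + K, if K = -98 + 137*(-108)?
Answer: 388654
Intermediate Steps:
K = -14894 (K = -98 - 14796 = -14894)
403548 + K = 403548 - 14894 = 388654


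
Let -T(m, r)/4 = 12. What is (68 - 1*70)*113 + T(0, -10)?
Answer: -274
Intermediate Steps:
T(m, r) = -48 (T(m, r) = -4*12 = -48)
(68 - 1*70)*113 + T(0, -10) = (68 - 1*70)*113 - 48 = (68 - 70)*113 - 48 = -2*113 - 48 = -226 - 48 = -274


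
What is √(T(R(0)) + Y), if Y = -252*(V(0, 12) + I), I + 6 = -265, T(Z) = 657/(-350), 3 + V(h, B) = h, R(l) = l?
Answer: 3*√37591778/70 ≈ 262.77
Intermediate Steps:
V(h, B) = -3 + h
T(Z) = -657/350 (T(Z) = 657*(-1/350) = -657/350)
I = -271 (I = -6 - 265 = -271)
Y = 69048 (Y = -252*((-3 + 0) - 271) = -252*(-3 - 271) = -252*(-274) = 69048)
√(T(R(0)) + Y) = √(-657/350 + 69048) = √(24166143/350) = 3*√37591778/70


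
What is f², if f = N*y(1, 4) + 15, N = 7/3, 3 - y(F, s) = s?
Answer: 1444/9 ≈ 160.44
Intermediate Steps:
y(F, s) = 3 - s
N = 7/3 (N = 7*(⅓) = 7/3 ≈ 2.3333)
f = 38/3 (f = 7*(3 - 1*4)/3 + 15 = 7*(3 - 4)/3 + 15 = (7/3)*(-1) + 15 = -7/3 + 15 = 38/3 ≈ 12.667)
f² = (38/3)² = 1444/9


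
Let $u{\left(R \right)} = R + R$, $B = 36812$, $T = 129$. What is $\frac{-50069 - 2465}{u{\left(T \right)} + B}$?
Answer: $- \frac{26267}{18535} \approx -1.4172$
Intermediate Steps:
$u{\left(R \right)} = 2 R$
$\frac{-50069 - 2465}{u{\left(T \right)} + B} = \frac{-50069 - 2465}{2 \cdot 129 + 36812} = - \frac{52534}{258 + 36812} = - \frac{52534}{37070} = \left(-52534\right) \frac{1}{37070} = - \frac{26267}{18535}$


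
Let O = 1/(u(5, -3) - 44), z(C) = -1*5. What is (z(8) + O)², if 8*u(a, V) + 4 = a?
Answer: 3108169/123201 ≈ 25.228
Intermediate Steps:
u(a, V) = -½ + a/8
z(C) = -5
O = -8/351 (O = 1/((-½ + (⅛)*5) - 44) = 1/((-½ + 5/8) - 44) = 1/(⅛ - 44) = 1/(-351/8) = -8/351 ≈ -0.022792)
(z(8) + O)² = (-5 - 8/351)² = (-1763/351)² = 3108169/123201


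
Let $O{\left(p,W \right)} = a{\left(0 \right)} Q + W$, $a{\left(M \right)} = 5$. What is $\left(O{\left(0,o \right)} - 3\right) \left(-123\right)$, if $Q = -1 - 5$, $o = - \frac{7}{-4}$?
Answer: $\frac{15375}{4} \approx 3843.8$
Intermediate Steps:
$o = \frac{7}{4}$ ($o = \left(-7\right) \left(- \frac{1}{4}\right) = \frac{7}{4} \approx 1.75$)
$Q = -6$
$O{\left(p,W \right)} = -30 + W$ ($O{\left(p,W \right)} = 5 \left(-6\right) + W = -30 + W$)
$\left(O{\left(0,o \right)} - 3\right) \left(-123\right) = \left(\left(-30 + \frac{7}{4}\right) - 3\right) \left(-123\right) = \left(- \frac{113}{4} - 3\right) \left(-123\right) = \left(- \frac{125}{4}\right) \left(-123\right) = \frac{15375}{4}$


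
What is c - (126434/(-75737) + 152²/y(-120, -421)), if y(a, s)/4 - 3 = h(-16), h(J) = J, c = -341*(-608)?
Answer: 204570310122/984581 ≈ 2.0777e+5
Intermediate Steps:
c = 207328
y(a, s) = -52 (y(a, s) = 12 + 4*(-16) = 12 - 64 = -52)
c - (126434/(-75737) + 152²/y(-120, -421)) = 207328 - (126434/(-75737) + 152²/(-52)) = 207328 - (126434*(-1/75737) + 23104*(-1/52)) = 207328 - (-126434/75737 - 5776/13) = 207328 - 1*(-439100554/984581) = 207328 + 439100554/984581 = 204570310122/984581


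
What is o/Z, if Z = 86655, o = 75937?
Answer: 75937/86655 ≈ 0.87631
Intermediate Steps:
o/Z = 75937/86655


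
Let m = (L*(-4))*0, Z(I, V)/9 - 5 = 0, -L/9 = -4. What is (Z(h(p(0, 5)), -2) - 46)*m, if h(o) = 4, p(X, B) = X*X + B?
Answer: 0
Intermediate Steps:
p(X, B) = B + X² (p(X, B) = X² + B = B + X²)
L = 36 (L = -9*(-4) = 36)
Z(I, V) = 45 (Z(I, V) = 45 + 9*0 = 45 + 0 = 45)
m = 0 (m = (36*(-4))*0 = -144*0 = 0)
(Z(h(p(0, 5)), -2) - 46)*m = (45 - 46)*0 = -1*0 = 0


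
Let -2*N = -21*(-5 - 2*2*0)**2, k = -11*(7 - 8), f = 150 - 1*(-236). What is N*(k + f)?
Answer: 208425/2 ≈ 1.0421e+5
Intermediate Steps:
f = 386 (f = 150 + 236 = 386)
k = 11 (k = -11*(-1) = 11)
N = 525/2 (N = -(-21)*(-5 - 2*2*0)**2/2 = -(-21)*(-5 - 4*0)**2/2 = -(-21)*(-5 + 0)**2/2 = -(-21)*(-5)**2/2 = -(-21)*25/2 = -1/2*(-525) = 525/2 ≈ 262.50)
N*(k + f) = 525*(11 + 386)/2 = (525/2)*397 = 208425/2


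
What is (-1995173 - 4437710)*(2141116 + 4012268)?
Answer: -39583999326072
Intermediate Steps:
(-1995173 - 4437710)*(2141116 + 4012268) = -6432883*6153384 = -39583999326072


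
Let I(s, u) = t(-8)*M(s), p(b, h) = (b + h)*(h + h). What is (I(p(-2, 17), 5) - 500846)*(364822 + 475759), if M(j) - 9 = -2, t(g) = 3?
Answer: -420983979325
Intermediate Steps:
M(j) = 7 (M(j) = 9 - 2 = 7)
p(b, h) = 2*h*(b + h) (p(b, h) = (b + h)*(2*h) = 2*h*(b + h))
I(s, u) = 21 (I(s, u) = 3*7 = 21)
(I(p(-2, 17), 5) - 500846)*(364822 + 475759) = (21 - 500846)*(364822 + 475759) = -500825*840581 = -420983979325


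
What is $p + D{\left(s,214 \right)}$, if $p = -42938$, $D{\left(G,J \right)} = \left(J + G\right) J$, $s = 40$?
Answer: $11418$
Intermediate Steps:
$D{\left(G,J \right)} = J \left(G + J\right)$ ($D{\left(G,J \right)} = \left(G + J\right) J = J \left(G + J\right)$)
$p + D{\left(s,214 \right)} = -42938 + 214 \left(40 + 214\right) = -42938 + 214 \cdot 254 = -42938 + 54356 = 11418$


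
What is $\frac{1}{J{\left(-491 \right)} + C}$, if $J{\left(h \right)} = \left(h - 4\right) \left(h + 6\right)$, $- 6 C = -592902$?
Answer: $\frac{1}{338892} \approx 2.9508 \cdot 10^{-6}$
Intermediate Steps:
$C = 98817$ ($C = \left(- \frac{1}{6}\right) \left(-592902\right) = 98817$)
$J{\left(h \right)} = \left(-4 + h\right) \left(6 + h\right)$
$\frac{1}{J{\left(-491 \right)} + C} = \frac{1}{\left(-24 + \left(-491\right)^{2} + 2 \left(-491\right)\right) + 98817} = \frac{1}{\left(-24 + 241081 - 982\right) + 98817} = \frac{1}{240075 + 98817} = \frac{1}{338892}$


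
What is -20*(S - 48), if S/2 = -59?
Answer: 3320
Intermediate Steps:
S = -118 (S = 2*(-59) = -118)
-20*(S - 48) = -20*(-118 - 48) = -20*(-166) = 3320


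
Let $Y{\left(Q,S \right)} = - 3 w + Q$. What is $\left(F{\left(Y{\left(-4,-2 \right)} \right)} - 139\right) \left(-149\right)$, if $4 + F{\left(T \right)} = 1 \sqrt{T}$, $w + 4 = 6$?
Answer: $21307 - 149 i \sqrt{10} \approx 21307.0 - 471.18 i$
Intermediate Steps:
$w = 2$ ($w = -4 + 6 = 2$)
$Y{\left(Q,S \right)} = -6 + Q$ ($Y{\left(Q,S \right)} = \left(-3\right) 2 + Q = -6 + Q$)
$F{\left(T \right)} = -4 + \sqrt{T}$ ($F{\left(T \right)} = -4 + 1 \sqrt{T} = -4 + \sqrt{T}$)
$\left(F{\left(Y{\left(-4,-2 \right)} \right)} - 139\right) \left(-149\right) = \left(\left(-4 + \sqrt{-6 - 4}\right) - 139\right) \left(-149\right) = \left(\left(-4 + \sqrt{-10}\right) - 139\right) \left(-149\right) = \left(\left(-4 + i \sqrt{10}\right) - 139\right) \left(-149\right) = \left(-143 + i \sqrt{10}\right) \left(-149\right) = 21307 - 149 i \sqrt{10}$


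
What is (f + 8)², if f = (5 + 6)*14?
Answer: 26244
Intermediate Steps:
f = 154 (f = 11*14 = 154)
(f + 8)² = (154 + 8)² = 162² = 26244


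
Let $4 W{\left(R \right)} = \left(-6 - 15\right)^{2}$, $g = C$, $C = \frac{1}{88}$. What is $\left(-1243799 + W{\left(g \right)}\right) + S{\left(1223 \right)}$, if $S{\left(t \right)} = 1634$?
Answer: $- \frac{4968219}{4} \approx -1.2421 \cdot 10^{6}$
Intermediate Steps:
$C = \frac{1}{88} \approx 0.011364$
$g = \frac{1}{88} \approx 0.011364$
$W{\left(R \right)} = \frac{441}{4}$ ($W{\left(R \right)} = \frac{\left(-6 - 15\right)^{2}}{4} = \frac{\left(-21\right)^{2}}{4} = \frac{1}{4} \cdot 441 = \frac{441}{4}$)
$\left(-1243799 + W{\left(g \right)}\right) + S{\left(1223 \right)} = \left(-1243799 + \frac{441}{4}\right) + 1634 = - \frac{4974755}{4} + 1634 = - \frac{4968219}{4}$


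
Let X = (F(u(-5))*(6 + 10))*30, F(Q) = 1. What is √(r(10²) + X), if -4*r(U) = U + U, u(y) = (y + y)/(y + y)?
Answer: √430 ≈ 20.736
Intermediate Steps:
u(y) = 1 (u(y) = (2*y)/((2*y)) = (2*y)*(1/(2*y)) = 1)
r(U) = -U/2 (r(U) = -(U + U)/4 = -U/2)
X = 480 (X = (1*(6 + 10))*30 = (1*16)*30 = 16*30 = 480)
√(r(10²) + X) = √(-½*10² + 480) = √(-½*100 + 480) = √(-50 + 480) = √430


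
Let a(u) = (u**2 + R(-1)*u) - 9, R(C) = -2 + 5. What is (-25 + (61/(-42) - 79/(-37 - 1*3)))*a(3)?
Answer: -61683/280 ≈ -220.30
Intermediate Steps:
R(C) = 3
a(u) = -9 + u**2 + 3*u (a(u) = (u**2 + 3*u) - 9 = -9 + u**2 + 3*u)
(-25 + (61/(-42) - 79/(-37 - 1*3)))*a(3) = (-25 + (61/(-42) - 79/(-37 - 1*3)))*(-9 + 3**2 + 3*3) = (-25 + (61*(-1/42) - 79/(-37 - 3)))*(-9 + 9 + 9) = (-25 + (-61/42 - 79/(-40)))*9 = (-25 + (-61/42 - 79*(-1/40)))*9 = (-25 + (-61/42 + 79/40))*9 = (-25 + 439/840)*9 = -20561/840*9 = -61683/280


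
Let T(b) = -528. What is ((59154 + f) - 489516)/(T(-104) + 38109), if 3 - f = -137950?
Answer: -292409/37581 ≈ -7.7808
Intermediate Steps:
f = 137953 (f = 3 - 1*(-137950) = 3 + 137950 = 137953)
((59154 + f) - 489516)/(T(-104) + 38109) = ((59154 + 137953) - 489516)/(-528 + 38109) = (197107 - 489516)/37581 = -292409*1/37581 = -292409/37581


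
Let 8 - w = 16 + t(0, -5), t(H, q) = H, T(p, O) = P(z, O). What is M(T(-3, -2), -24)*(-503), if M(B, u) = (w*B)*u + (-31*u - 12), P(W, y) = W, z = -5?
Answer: 114684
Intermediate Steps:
T(p, O) = -5
w = -8 (w = 8 - (16 + 0) = 8 - 1*16 = 8 - 16 = -8)
M(B, u) = -12 - 31*u - 8*B*u (M(B, u) = (-8*B)*u + (-31*u - 12) = -8*B*u + (-12 - 31*u) = -12 - 31*u - 8*B*u)
M(T(-3, -2), -24)*(-503) = (-12 - 31*(-24) - 8*(-5)*(-24))*(-503) = (-12 + 744 - 960)*(-503) = -228*(-503) = 114684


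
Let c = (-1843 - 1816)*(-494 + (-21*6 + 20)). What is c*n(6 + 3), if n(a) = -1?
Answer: -2195400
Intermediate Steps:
c = 2195400 (c = -3659*(-494 + (-126 + 20)) = -3659*(-494 - 106) = -3659*(-600) = 2195400)
c*n(6 + 3) = 2195400*(-1) = -2195400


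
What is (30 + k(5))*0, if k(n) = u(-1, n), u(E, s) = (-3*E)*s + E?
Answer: 0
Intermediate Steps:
u(E, s) = E - 3*E*s (u(E, s) = -3*E*s + E = E - 3*E*s)
k(n) = -1 + 3*n (k(n) = -(1 - 3*n) = -1 + 3*n)
(30 + k(5))*0 = (30 + (-1 + 3*5))*0 = (30 + (-1 + 15))*0 = (30 + 14)*0 = 44*0 = 0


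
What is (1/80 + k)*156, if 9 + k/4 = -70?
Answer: -985881/20 ≈ -49294.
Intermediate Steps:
k = -316 (k = -36 + 4*(-70) = -36 - 280 = -316)
(1/80 + k)*156 = (1/80 - 316)*156 = -25279/80*156 = -985881/20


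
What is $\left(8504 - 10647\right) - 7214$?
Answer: $-9357$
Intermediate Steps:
$\left(8504 - 10647\right) - 7214 = -2143 - 7214 = -9357$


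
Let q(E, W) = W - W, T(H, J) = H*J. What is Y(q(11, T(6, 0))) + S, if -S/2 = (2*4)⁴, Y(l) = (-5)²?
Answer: -8167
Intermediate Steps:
q(E, W) = 0
Y(l) = 25
S = -8192 (S = -2*(2*4)⁴ = -2*8⁴ = -2*4096 = -8192)
Y(q(11, T(6, 0))) + S = 25 - 8192 = -8167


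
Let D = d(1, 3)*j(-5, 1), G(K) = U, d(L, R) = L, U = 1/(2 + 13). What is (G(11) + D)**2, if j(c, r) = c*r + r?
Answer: 3481/225 ≈ 15.471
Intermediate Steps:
U = 1/15 ≈ 0.066667
G(K) = 1/15
j(c, r) = r + c*r
D = -4 (D = 1*(1*(1 - 5)) = 1*(1*(-4)) = 1*(-4) = -4)
(G(11) + D)**2 = (1/15 - 4)**2 = (-59/15)**2 = 3481/225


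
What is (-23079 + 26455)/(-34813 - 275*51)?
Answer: -1688/24419 ≈ -0.069126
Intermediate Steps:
(-23079 + 26455)/(-34813 - 275*51) = 3376/(-34813 - 14025) = 3376/(-48838) = 3376*(-1/48838) = -1688/24419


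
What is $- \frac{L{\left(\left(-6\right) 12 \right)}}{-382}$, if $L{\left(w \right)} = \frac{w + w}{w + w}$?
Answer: $\frac{1}{382} \approx 0.0026178$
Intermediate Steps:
$L{\left(w \right)} = 1$ ($L{\left(w \right)} = \frac{2 w}{2 w} = 2 w \frac{1}{2 w} = 1$)
$- \frac{L{\left(\left(-6\right) 12 \right)}}{-382} = - \frac{1}{-382} = - \frac{1 \left(-1\right)}{382} = \left(-1\right) \left(- \frac{1}{382}\right) = \frac{1}{382}$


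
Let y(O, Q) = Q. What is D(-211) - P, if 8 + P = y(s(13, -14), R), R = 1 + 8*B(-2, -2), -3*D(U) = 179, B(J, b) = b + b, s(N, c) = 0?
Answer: -62/3 ≈ -20.667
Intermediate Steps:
B(J, b) = 2*b
D(U) = -179/3 (D(U) = -⅓*179 = -179/3)
R = -31 (R = 1 + 8*(2*(-2)) = 1 + 8*(-4) = 1 - 32 = -31)
P = -39 (P = -8 - 31 = -39)
D(-211) - P = -179/3 - 1*(-39) = -179/3 + 39 = -62/3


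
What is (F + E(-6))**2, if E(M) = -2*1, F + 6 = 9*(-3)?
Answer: 1225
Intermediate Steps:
F = -33 (F = -6 + 9*(-3) = -6 - 27 = -33)
E(M) = -2
(F + E(-6))**2 = (-33 - 2)**2 = (-35)**2 = 1225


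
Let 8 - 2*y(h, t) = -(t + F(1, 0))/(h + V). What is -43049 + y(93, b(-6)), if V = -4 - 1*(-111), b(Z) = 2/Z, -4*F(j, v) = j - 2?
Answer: -206616001/4800 ≈ -43045.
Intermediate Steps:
F(j, v) = ½ - j/4 (F(j, v) = -(j - 2)/4 = -(-2 + j)/4 = ½ - j/4)
V = 107 (V = -4 + 111 = 107)
y(h, t) = 4 + (¼ + t)/(2*(107 + h)) (y(h, t) = 4 - (-1)*(t + (½ - ¼*1))/(h + 107)/2 = 4 - (-1)*(t + (½ - ¼))/(107 + h)/2 = 4 - (-1)*(t + ¼)/(107 + h)/2 = 4 - (-1)*(¼ + t)/(107 + h)/2 = 4 - (-1)*(¼ + t)/(2*(107 + h)) = 4 + (¼ + t)/(2*(107 + h)))
-43049 + y(93, b(-6)) = -43049 + (3425 + 4*(2/(-6)) + 32*93)/(8*(107 + 93)) = -43049 + (⅛)*(3425 + 4*(2*(-⅙)) + 2976)/200 = -43049 + (⅛)*(1/200)*(3425 + 4*(-⅓) + 2976) = -43049 + (⅛)*(1/200)*(3425 - 4/3 + 2976) = -43049 + (⅛)*(1/200)*(19199/3) = -43049 + 19199/4800 = -206616001/4800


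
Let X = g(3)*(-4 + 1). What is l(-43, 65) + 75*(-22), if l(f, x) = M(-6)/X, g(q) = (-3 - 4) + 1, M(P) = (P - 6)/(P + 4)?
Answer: -4949/3 ≈ -1649.7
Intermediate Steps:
M(P) = (-6 + P)/(4 + P)
g(q) = -6 (g(q) = -7 + 1 = -6)
X = 18 (X = -6*(-4 + 1) = -6*(-3) = 18)
l(f, x) = ⅓ (l(f, x) = ((-6 - 6)/(4 - 6))/18 = (-12/(-2))*(1/18) = -½*(-12)*(1/18) = 6*(1/18) = ⅓)
l(-43, 65) + 75*(-22) = ⅓ + 75*(-22) = ⅓ - 1650 = -4949/3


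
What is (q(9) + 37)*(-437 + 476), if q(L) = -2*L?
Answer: 741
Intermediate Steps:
(q(9) + 37)*(-437 + 476) = (-2*9 + 37)*(-437 + 476) = (-18 + 37)*39 = 19*39 = 741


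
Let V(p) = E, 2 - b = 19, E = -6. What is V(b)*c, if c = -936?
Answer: 5616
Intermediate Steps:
b = -17 (b = 2 - 1*19 = 2 - 19 = -17)
V(p) = -6
V(b)*c = -6*(-936) = 5616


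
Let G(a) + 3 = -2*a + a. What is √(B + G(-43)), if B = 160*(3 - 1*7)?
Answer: 10*I*√6 ≈ 24.495*I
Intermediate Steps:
G(a) = -3 - a (G(a) = -3 + (-2*a + a) = -3 - a)
B = -640 (B = 160*(3 - 7) = 160*(-4) = -640)
√(B + G(-43)) = √(-640 + (-3 - 1*(-43))) = √(-640 + (-3 + 43)) = √(-640 + 40) = √(-600) = 10*I*√6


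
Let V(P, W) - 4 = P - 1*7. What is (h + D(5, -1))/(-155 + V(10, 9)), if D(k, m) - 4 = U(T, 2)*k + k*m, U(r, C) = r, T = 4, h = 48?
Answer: -67/148 ≈ -0.45270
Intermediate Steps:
V(P, W) = -3 + P (V(P, W) = 4 + (P - 1*7) = 4 + (P - 7) = 4 + (-7 + P) = -3 + P)
D(k, m) = 4 + 4*k + k*m (D(k, m) = 4 + (4*k + k*m) = 4 + 4*k + k*m)
(h + D(5, -1))/(-155 + V(10, 9)) = (48 + (4 + 4*5 + 5*(-1)))/(-155 + (-3 + 10)) = (48 + (4 + 20 - 5))/(-155 + 7) = (48 + 19)/(-148) = 67*(-1/148) = -67/148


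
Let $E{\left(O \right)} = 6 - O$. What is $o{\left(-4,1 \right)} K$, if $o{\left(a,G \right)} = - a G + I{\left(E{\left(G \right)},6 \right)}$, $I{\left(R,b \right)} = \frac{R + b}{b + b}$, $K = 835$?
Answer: $\frac{49265}{12} \approx 4105.4$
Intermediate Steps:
$I{\left(R,b \right)} = \frac{R + b}{2 b}$
$o{\left(a,G \right)} = 1 - \frac{G}{12} - G a$ ($o{\left(a,G \right)} = - a G + \frac{\left(6 - G\right) + 6}{2 \cdot 6} = - G a + \frac{1}{2} \cdot \frac{1}{6} \left(12 - G\right) = - G a - \left(-1 + \frac{G}{12}\right) = 1 - \frac{G}{12} - G a$)
$o{\left(-4,1 \right)} K = \left(1 - \frac{1}{12} - 1 \left(-4\right)\right) 835 = \left(1 - \frac{1}{12} + 4\right) 835 = \frac{59}{12} \cdot 835 = \frac{49265}{12}$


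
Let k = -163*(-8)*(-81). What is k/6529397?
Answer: -105624/6529397 ≈ -0.016177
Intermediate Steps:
k = -105624 (k = 1304*(-81) = -105624)
k/6529397 = -105624/6529397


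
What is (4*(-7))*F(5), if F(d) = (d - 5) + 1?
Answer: -28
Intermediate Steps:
F(d) = -4 + d (F(d) = (-5 + d) + 1 = -4 + d)
(4*(-7))*F(5) = (4*(-7))*(-4 + 5) = -28*1 = -28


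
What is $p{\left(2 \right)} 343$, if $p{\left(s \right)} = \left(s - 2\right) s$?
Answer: $0$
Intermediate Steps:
$p{\left(s \right)} = s \left(-2 + s\right)$ ($p{\left(s \right)} = \left(-2 + s\right) s = s \left(-2 + s\right)$)
$p{\left(2 \right)} 343 = 2 \left(-2 + 2\right) 343 = 2 \cdot 0 \cdot 343 = 0 \cdot 343 = 0$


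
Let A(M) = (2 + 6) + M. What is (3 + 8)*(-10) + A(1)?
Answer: -101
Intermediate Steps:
A(M) = 8 + M
(3 + 8)*(-10) + A(1) = (3 + 8)*(-10) + (8 + 1) = 11*(-10) + 9 = -110 + 9 = -101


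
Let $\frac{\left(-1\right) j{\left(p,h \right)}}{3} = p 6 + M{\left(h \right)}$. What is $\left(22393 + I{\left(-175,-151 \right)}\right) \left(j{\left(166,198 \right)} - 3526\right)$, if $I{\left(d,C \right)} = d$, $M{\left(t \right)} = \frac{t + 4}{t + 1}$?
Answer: $- \frac{28814346456}{199} \approx -1.448 \cdot 10^{8}$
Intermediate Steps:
$M{\left(t \right)} = \frac{4 + t}{1 + t}$
$j{\left(p,h \right)} = - 18 p - \frac{3 \left(4 + h\right)}{1 + h}$ ($j{\left(p,h \right)} = - 3 \left(p 6 + \frac{4 + h}{1 + h}\right) = - 3 \left(6 p + \frac{4 + h}{1 + h}\right) = - 18 p - \frac{3 \left(4 + h\right)}{1 + h}$)
$\left(22393 + I{\left(-175,-151 \right)}\right) \left(j{\left(166,198 \right)} - 3526\right) = \left(22393 - 175\right) \left(\frac{3 \left(-4 - 198 - 996 \left(1 + 198\right)\right)}{1 + 198} - 3526\right) = 22218 \left(\frac{3 \left(-4 - 198 - 996 \cdot 199\right)}{199} - 3526\right) = 22218 \left(3 \cdot \frac{1}{199} \left(-4 - 198 - 198204\right) - 3526\right) = 22218 \left(3 \cdot \frac{1}{199} \left(-198406\right) - 3526\right) = 22218 \left(- \frac{595218}{199} - 3526\right) = 22218 \left(- \frac{1296892}{199}\right) = - \frac{28814346456}{199}$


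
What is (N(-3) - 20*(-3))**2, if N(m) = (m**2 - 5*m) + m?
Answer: 6561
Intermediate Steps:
N(m) = m**2 - 4*m
(N(-3) - 20*(-3))**2 = (-3*(-4 - 3) - 20*(-3))**2 = (-3*(-7) + 60)**2 = (21 + 60)**2 = 81**2 = 6561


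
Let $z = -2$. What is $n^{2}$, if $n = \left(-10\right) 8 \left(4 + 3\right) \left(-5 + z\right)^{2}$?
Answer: $752953600$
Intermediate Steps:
$n = -27440$ ($n = \left(-10\right) 8 \left(4 + 3\right) \left(-5 - 2\right)^{2} = - 80 \cdot 7 \left(-7\right)^{2} = - 80 \cdot 7 \cdot 49 = \left(-80\right) 343 = -27440$)
$n^{2} = \left(-27440\right)^{2} = 752953600$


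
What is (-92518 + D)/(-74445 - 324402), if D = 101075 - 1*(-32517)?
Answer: -41074/398847 ≈ -0.10298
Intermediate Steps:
D = 133592 (D = 101075 + 32517 = 133592)
(-92518 + D)/(-74445 - 324402) = (-92518 + 133592)/(-74445 - 324402) = 41074/(-398847) = 41074*(-1/398847) = -41074/398847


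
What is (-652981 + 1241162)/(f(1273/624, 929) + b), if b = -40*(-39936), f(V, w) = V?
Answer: 367024944/996803833 ≈ 0.36820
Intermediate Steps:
b = 1597440
(-652981 + 1241162)/(f(1273/624, 929) + b) = (-652981 + 1241162)/(1273/624 + 1597440) = 588181/(1273*(1/624) + 1597440) = 588181/(1273/624 + 1597440) = 588181/(996803833/624) = 588181*(624/996803833) = 367024944/996803833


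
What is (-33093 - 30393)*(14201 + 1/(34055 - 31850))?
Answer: -220883355124/245 ≈ -9.0156e+8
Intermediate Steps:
(-33093 - 30393)*(14201 + 1/(34055 - 31850)) = -63486*(14201 + 1/2205) = -63486*31313206/2205 = -220883355124/245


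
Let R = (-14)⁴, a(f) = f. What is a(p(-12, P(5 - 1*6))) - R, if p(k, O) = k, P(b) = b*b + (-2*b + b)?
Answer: -38428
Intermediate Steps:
P(b) = b² - b
R = 38416
a(p(-12, P(5 - 1*6))) - R = -12 - 1*38416 = -12 - 38416 = -38428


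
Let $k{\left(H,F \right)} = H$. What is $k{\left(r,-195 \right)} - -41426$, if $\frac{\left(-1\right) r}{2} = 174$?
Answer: $41078$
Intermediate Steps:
$r = -348$ ($r = \left(-2\right) 174 = -348$)
$k{\left(r,-195 \right)} - -41426 = -348 - -41426 = -348 + 41426 = 41078$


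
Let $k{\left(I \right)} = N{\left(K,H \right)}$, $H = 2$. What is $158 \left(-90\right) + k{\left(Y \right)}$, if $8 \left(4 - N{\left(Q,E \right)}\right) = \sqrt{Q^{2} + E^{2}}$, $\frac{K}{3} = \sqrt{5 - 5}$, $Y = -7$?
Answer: $- \frac{56865}{4} \approx -14216.0$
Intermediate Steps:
$K = 0$ ($K = 3 \sqrt{5 - 5} = 3 \sqrt{0} = 3 \cdot 0 = 0$)
$N{\left(Q,E \right)} = 4 - \frac{\sqrt{E^{2} + Q^{2}}}{8}$ ($N{\left(Q,E \right)} = 4 - \frac{\sqrt{Q^{2} + E^{2}}}{8} = 4 - \frac{\sqrt{E^{2} + Q^{2}}}{8}$)
$k{\left(I \right)} = \frac{15}{4}$ ($k{\left(I \right)} = 4 - \frac{\sqrt{2^{2} + 0^{2}}}{8} = 4 - \frac{\sqrt{4 + 0}}{8} = 4 - \frac{\sqrt{4}}{8} = 4 - \frac{1}{4} = \frac{15}{4}$)
$158 \left(-90\right) + k{\left(Y \right)} = 158 \left(-90\right) + \frac{15}{4} = -14220 + \frac{15}{4} = - \frac{56865}{4}$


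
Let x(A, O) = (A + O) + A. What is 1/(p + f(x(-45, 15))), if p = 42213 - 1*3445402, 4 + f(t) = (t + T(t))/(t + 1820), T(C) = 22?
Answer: -1745/5938571838 ≈ -2.9384e-7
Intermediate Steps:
x(A, O) = O + 2*A
f(t) = -4 + (22 + t)/(1820 + t) (f(t) = -4 + (t + 22)/(t + 1820) = -4 + (22 + t)/(1820 + t))
p = -3403189 (p = 42213 - 3445402 = -3403189)
1/(p + f(x(-45, 15))) = 1/(-3403189 + (-7258 - 3*(15 + 2*(-45)))/(1820 + (15 + 2*(-45)))) = 1/(-3403189 + (-7258 - 3*(15 - 90))/(1820 + (15 - 90))) = 1/(-3403189 + (-7258 - 3*(-75))/(1820 - 75)) = 1/(-3403189 + (-7258 + 225)/1745) = 1/(-3403189 + (1/1745)*(-7033)) = 1/(-3403189 - 7033/1745) = 1/(-5938571838/1745) = -1745/5938571838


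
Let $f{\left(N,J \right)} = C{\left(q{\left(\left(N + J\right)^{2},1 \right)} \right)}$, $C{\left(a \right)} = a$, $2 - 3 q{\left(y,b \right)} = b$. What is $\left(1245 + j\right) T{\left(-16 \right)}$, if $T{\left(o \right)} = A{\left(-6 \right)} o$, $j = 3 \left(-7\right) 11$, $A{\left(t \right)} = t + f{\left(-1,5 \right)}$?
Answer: $91936$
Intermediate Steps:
$q{\left(y,b \right)} = \frac{2}{3} - \frac{b}{3}$
$f{\left(N,J \right)} = \frac{1}{3}$ ($f{\left(N,J \right)} = \frac{2}{3} - \frac{1}{3} = \frac{1}{3}$)
$A{\left(t \right)} = \frac{1}{3} + t$ ($A{\left(t \right)} = t + \frac{1}{3} = \frac{1}{3} + t$)
$j = -231$ ($j = \left(-21\right) 11 = -231$)
$T{\left(o \right)} = - \frac{17 o}{3}$ ($T{\left(o \right)} = \left(\frac{1}{3} - 6\right) o = - \frac{17 o}{3}$)
$\left(1245 + j\right) T{\left(-16 \right)} = \left(1245 - 231\right) \left(\left(- \frac{17}{3}\right) \left(-16\right)\right) = 1014 \cdot \frac{272}{3} = 91936$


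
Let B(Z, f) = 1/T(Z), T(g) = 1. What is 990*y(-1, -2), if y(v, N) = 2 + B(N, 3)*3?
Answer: 4950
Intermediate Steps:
B(Z, f) = 1 (B(Z, f) = 1/1 = 1*1 = 1)
y(v, N) = 5 (y(v, N) = 2 + 1*3 = 2 + 3 = 5)
990*y(-1, -2) = 990*5 = 4950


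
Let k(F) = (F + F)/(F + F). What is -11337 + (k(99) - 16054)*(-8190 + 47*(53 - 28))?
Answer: 112600458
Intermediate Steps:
k(F) = 1 (k(F) = (2*F)/((2*F)) = (2*F)*(1/(2*F)) = 1)
-11337 + (k(99) - 16054)*(-8190 + 47*(53 - 28)) = -11337 + (1 - 16054)*(-8190 + 47*(53 - 28)) = -11337 - 16053*(-8190 + 47*25) = -11337 - 16053*(-8190 + 1175) = -11337 - 16053*(-7015) = -11337 + 112611795 = 112600458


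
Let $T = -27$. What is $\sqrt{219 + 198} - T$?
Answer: $27 + \sqrt{417} \approx 47.421$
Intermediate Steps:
$\sqrt{219 + 198} - T = \sqrt{219 + 198} - -27 = \sqrt{417} + 27 = 27 + \sqrt{417}$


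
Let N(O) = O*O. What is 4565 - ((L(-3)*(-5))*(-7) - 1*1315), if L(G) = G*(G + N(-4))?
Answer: 7245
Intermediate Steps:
N(O) = O²
L(G) = G*(16 + G) (L(G) = G*(G + (-4)²) = G*(G + 16) = G*(16 + G))
4565 - ((L(-3)*(-5))*(-7) - 1*1315) = 4565 - ((-3*(16 - 3)*(-5))*(-7) - 1*1315) = 4565 - ((-3*13*(-5))*(-7) - 1315) = 4565 - (-39*(-5)*(-7) - 1315) = 4565 - (195*(-7) - 1315) = 4565 - (-1365 - 1315) = 4565 - 1*(-2680) = 4565 + 2680 = 7245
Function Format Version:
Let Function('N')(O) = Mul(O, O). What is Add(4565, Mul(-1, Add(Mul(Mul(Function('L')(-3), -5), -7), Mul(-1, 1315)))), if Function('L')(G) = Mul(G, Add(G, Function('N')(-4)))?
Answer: 7245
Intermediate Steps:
Function('N')(O) = Pow(O, 2)
Function('L')(G) = Mul(G, Add(16, G)) (Function('L')(G) = Mul(G, Add(G, Pow(-4, 2))) = Mul(G, Add(G, 16)) = Mul(G, Add(16, G)))
Add(4565, Mul(-1, Add(Mul(Mul(Function('L')(-3), -5), -7), Mul(-1, 1315)))) = Add(4565, Mul(-1, Add(Mul(Mul(Mul(-3, Add(16, -3)), -5), -7), Mul(-1, 1315)))) = Add(4565, Mul(-1, Add(Mul(Mul(Mul(-3, 13), -5), -7), -1315))) = Add(4565, Mul(-1, Add(Mul(Mul(-39, -5), -7), -1315))) = Add(4565, Mul(-1, Add(Mul(195, -7), -1315))) = Add(4565, Mul(-1, Add(-1365, -1315))) = Add(4565, Mul(-1, -2680)) = Add(4565, 2680) = 7245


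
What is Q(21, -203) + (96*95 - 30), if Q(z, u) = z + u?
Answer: 8908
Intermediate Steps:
Q(z, u) = u + z
Q(21, -203) + (96*95 - 30) = (-203 + 21) + (96*95 - 30) = -182 + (9120 - 30) = -182 + 9090 = 8908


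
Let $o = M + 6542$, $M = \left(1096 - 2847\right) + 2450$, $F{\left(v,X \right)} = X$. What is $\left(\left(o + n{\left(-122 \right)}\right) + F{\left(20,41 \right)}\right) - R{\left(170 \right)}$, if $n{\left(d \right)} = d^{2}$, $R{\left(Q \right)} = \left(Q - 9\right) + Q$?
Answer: $21835$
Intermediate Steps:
$M = 699$ ($M = -1751 + 2450 = 699$)
$o = 7241$ ($o = 699 + 6542 = 7241$)
$R{\left(Q \right)} = -9 + 2 Q$ ($R{\left(Q \right)} = \left(-9 + Q\right) + Q = -9 + 2 Q$)
$\left(\left(o + n{\left(-122 \right)}\right) + F{\left(20,41 \right)}\right) - R{\left(170 \right)} = \left(\left(7241 + \left(-122\right)^{2}\right) + 41\right) - \left(-9 + 2 \cdot 170\right) = \left(\left(7241 + 14884\right) + 41\right) - \left(-9 + 340\right) = \left(22125 + 41\right) - 331 = 22166 - 331 = 21835$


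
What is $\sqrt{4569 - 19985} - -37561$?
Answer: $37561 + 2 i \sqrt{3854} \approx 37561.0 + 124.16 i$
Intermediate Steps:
$\sqrt{4569 - 19985} - -37561 = \sqrt{-15416} + 37561 = 2 i \sqrt{3854} + 37561 = 37561 + 2 i \sqrt{3854}$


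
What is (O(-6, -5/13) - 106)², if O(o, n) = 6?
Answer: 10000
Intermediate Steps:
(O(-6, -5/13) - 106)² = (6 - 106)² = (-100)² = 10000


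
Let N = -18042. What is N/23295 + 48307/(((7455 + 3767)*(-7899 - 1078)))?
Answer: -606224826371/782245276910 ≈ -0.77498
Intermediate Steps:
N/23295 + 48307/(((7455 + 3767)*(-7899 - 1078))) = -18042/23295 + 48307/(((7455 + 3767)*(-7899 - 1078))) = -18042*1/23295 + 48307/((11222*(-8977))) = -6014/7765 + 48307/(-100739894) = -6014/7765 + 48307*(-1/100739894) = -6014/7765 - 48307/100739894 = -606224826371/782245276910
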